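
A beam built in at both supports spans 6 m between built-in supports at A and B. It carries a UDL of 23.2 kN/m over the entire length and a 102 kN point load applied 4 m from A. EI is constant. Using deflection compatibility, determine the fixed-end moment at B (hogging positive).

Release both end moments; the primary structure is a simply-supported span AB with redundants M_A and M_B.
Simple-span end rotations at A and B under the given loads:
  at A: UDL 23.2: wL³/(24EI) = 208.8/EI
  at B: UDL 23.2: wL³/(24EI) = 208.8/EI
  at A: point load 102 at a = 4: Pab(L + b)/(6LEI) = 181.3/EI
  at B: point load 102 at a = 4: Pab(L + a)/(6LEI) = 226.7/EI
  θ_A0 = 390.1/EI,  θ_B0 = 435.5/EI
Flexibility coefficients: a unit moment at one end gives L/(3EI) there and L/(6EI) at the far end, so f₁₁ = f₂₂ = 2/EI and f₁₂ = f₂₁ = 1/EI.
Compatibility — zero rotation at each built-in end:
  2 M_A + 1 M_B = 390.1
  1 M_A + 2 M_B = 435.5
Solving the pair gives M_A = 114.9 kN·m and M_B = 160.3 kN·m (hogging).

M_B = 160.3 kN·m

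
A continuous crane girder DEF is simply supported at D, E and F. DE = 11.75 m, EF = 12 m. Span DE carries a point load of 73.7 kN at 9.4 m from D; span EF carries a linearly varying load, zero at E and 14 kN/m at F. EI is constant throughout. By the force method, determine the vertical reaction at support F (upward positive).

R_F = 45.91 kN

Take M_E as the redundant. Released structure: two simple spans DE and EF with a hinge at E.
Rotations at E on the released spans (each span's end-slope, ×1/EI):
  span DE: point load 73.7 at a = 9.4: Pab(L + a)/(6LEI) = 488.4/EI
  span EF: triangular load, peak 14: 7w₀L³/(360EI) = 470.4/EI
  relative rotation θ_0 = (488.4 + 470.4)/EI = 958.8/EI
A unit hogging moment at E produces rotation L₁/(3EI) + L₂/(3EI) = 7.917/EI.
Compatibility: M_E·(L₁+L₂)/(3EI) = θ_0, giving M_E = 121.1 kN·m (hogging).
Span EF, ΣM about F: R_E^{EF}·12 = 336 + 121.1, so R_E^{EF} = 38.09 kN and R_F = 84 − 38.09 = 45.91 kN.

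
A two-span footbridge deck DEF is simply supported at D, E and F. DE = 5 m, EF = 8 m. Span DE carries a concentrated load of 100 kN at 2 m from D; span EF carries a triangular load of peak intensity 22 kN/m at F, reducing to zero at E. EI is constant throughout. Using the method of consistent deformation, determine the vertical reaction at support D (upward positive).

Take M_E as the redundant. Released structure: two simple spans DE and EF with a hinge at E.
End slopes at the hinge E, treating each span as simply supported:
  span DE: point load 100 at a = 2: Pab(L + a)/(6LEI) = 140/EI
  span EF: triangular load, peak 22: 7w₀L³/(360EI) = 219/EI
  relative rotation θ_0 = (140 + 219)/EI = 359/EI
A unit hogging moment at E produces rotation L₁/(3EI) + L₂/(3EI) = 4.333/EI.
Slope continuity at E: θ_0 = M_E·4.333/EI, so M_E = 359/4.333 = 82.85 kN·m (hogging).
Span DE, ΣM about D with M_E applied at E: R_E^{DE}·5 = 200 + 82.85, so R_E^{DE} = 56.57 kN and R_D = 100 − 56.57 = 43.43 kN.

R_D = 43.43 kN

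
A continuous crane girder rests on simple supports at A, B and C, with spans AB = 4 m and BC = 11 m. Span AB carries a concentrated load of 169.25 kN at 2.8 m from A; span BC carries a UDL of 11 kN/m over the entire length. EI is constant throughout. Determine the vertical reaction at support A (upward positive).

Take M_B as the redundant. Released structure: two simple spans AB and BC with a hinge at B.
Discontinuity in slope at B on the released structure — sum the simple-span end rotations:
  span AB: point load 169.25 at a = 2.8: Pab(L + a)/(6LEI) = 161.1/EI
  span BC: UDL 11: wL³/(24EI) = 610/EI
  relative rotation θ_0 = (161.1 + 610)/EI = 771.2/EI
A unit hogging moment at B produces rotation L₁/(3EI) + L₂/(3EI) = 5/EI.
Slope continuity at B: θ_0 = M_B·5/EI, so M_B = 771.2/5 = 154.2 kN·m (hogging).
Span AB, ΣM about A with M_B applied at B: R_B^{AB}·4 = 473.9 + 154.2, so R_B^{AB} = 157 kN and R_A = 169.2 − 157 = 12.22 kN.

R_A = 12.22 kN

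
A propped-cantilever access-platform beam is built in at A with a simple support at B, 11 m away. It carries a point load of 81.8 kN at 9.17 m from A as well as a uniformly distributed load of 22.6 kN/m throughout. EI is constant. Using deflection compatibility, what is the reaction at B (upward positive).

Take the reaction at B as the redundant and release it; the primary structure is a cantilever fixed at A.
Deflection at B on the released cantilever, summing each load's contribution:
  point load 81.8 at a = 9.17: Pa²(3L − a)/(6EI) = 27319/EI
  UDL 22.6: wL⁴/(8EI) = 41361/EI
  δ_0 = 68680/EI
Tip deflection under a unit load at B: L³/(3EI) = 443.7/EI.
Compatibility at B: δ_0 − R_B·δ_{BB} = 0, so R_B = 68680/443.7 = 154.8 kN.

R_B = 154.8 kN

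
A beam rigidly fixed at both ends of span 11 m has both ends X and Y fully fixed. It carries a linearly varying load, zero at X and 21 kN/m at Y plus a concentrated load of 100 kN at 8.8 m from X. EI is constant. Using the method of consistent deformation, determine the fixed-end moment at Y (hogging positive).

Take the two fixed-end moments M_X, M_Y as redundants; the released structure is the simple span XY.
End rotations of the released simple span under the applied load (×1/EI):
  at X: triangular load, peak 21: 7w₀L³/(360EI) = 543.5/EI
  at Y: triangular load, peak 21: w₀L³/(45EI) = 621.1/EI
  at X: point load 100 at a = 8.8: Pab(L + b)/(6LEI) = 387.2/EI
  at Y: point load 100 at a = 8.8: Pab(L + a)/(6LEI) = 580.8/EI
  θ_X0 = 930.7/EI,  θ_Y0 = 1202/EI
Flexibility coefficients: a unit moment at one end gives L/(3EI) there and L/(6EI) at the far end, so f₁₁ = f₂₂ = 3.667/EI and f₁₂ = f₂₁ = 1.833/EI.
Compatibility — zero rotation at each built-in end:
  3.667 M_X + 1.833 M_Y = 930.7
  1.833 M_X + 3.667 M_Y = 1202
Solving the pair gives M_X = 119.9 kN·m and M_Y = 267.9 kN·m (hogging).

M_Y = 267.9 kN·m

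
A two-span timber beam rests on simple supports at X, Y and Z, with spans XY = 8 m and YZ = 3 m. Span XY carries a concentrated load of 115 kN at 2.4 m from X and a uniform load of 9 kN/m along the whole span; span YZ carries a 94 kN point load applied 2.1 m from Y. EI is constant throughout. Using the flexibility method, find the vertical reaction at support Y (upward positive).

Insert a hinge at Y; M_Y is the redundant, and each span becomes simply supported.
Rotations at Y on the released spans (each span's end-slope, ×1/EI):
  span XY: point load 115 at a = 2.4: Pab(L + a)/(6LEI) = 334.9/EI
  span XY: UDL 9: wL³/(24EI) = 192/EI
  span YZ: point load 94 at a = 2.1: Pab(L + b)/(6LEI) = 38.49/EI
  relative rotation θ_0 = (526.9 + 38.49)/EI = 565.4/EI
A unit hogging moment at Y produces rotation L₁/(3EI) + L₂/(3EI) = 3.667/EI.
Compatibility: M_Y·(L₁+L₂)/(3EI) = θ_0, giving M_Y = 154.2 kN·m (hogging).
Span XY, ΣM about X with M_Y applied at Y: R_Y^{XY}·8 = 564 + 154.2, so R_Y^{XY} = 89.77 kN and R_X = 187 − 89.77 = 97.23 kN.
Span YZ, ΣM about Z: R_Y^{YZ}·3 = 84.6 + 154.2, so R_Y^{YZ} = 79.6 kN and R_Z = 94 − 79.6 = 14.4 kN.
R_Y = 89.77 + 79.6 = 169.4 kN.

R_Y = 169.4 kN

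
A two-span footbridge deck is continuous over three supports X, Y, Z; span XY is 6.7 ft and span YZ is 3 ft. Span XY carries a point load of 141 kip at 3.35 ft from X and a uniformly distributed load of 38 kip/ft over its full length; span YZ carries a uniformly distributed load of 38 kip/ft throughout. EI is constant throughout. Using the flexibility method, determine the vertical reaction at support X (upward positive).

Take M_Y as the redundant. Released structure: two simple spans XY and YZ with a hinge at Y.
Rotations at Y on the released spans (each span's end-slope, ×1/EI):
  span XY: point load 141 at a = 3.35: Pab(L + a)/(6LEI) = 395.6/EI
  span XY: UDL 38: wL³/(24EI) = 476.2/EI
  span YZ: UDL 38: wL³/(24EI) = 42.75/EI
  relative rotation θ_0 = (871.8 + 42.75)/EI = 914.6/EI
A unit hogging moment at Y produces rotation L₁/(3EI) + L₂/(3EI) = 3.233/EI.
Slope continuity at Y: θ_0 = M_Y·3.233/EI, so M_Y = 914.6/3.233 = 282.9 kip·ft (hogging).
Span XY, ΣM about X with M_Y applied at Y: R_Y^{XY}·6.7 = 1325 + 282.9, so R_Y^{XY} = 240 kip and R_X = 395.6 − 240 = 155.6 kip.

R_X = 155.6 kip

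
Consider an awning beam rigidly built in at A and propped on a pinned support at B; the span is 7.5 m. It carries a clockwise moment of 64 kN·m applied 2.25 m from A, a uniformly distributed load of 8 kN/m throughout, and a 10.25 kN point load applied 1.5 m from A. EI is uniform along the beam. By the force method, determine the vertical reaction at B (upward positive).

R_B = 29.6 kN

Remove the prop at B; the released (primary) structure is a cantilever built in at A.
Deflection at B on the released cantilever, summing each load's contribution:
  clockwise couple 64 at a = 2.25: M₀a(2L − a)/(2EI) = 918/EI
  UDL 8: wL⁴/(8EI) = 3164/EI
  point load 10.25 at a = 1.5: Pa²(3L − a)/(6EI) = 80.72/EI
  δ_0 = 4163/EI
Tip deflection under a unit load at B: L³/(3EI) = 140.6/EI.
The prop prevents deflection at B: R_B = δ_0/δ_{BB} = 4163/140.6 = 29.6 kN.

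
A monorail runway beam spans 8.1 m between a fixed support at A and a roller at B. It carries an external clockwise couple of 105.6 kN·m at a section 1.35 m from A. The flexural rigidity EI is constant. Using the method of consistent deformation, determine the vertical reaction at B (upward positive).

Choose R_B as the redundant. The primary structure is the cantilever fixed at A.
Primary-structure tip deflection at B by superposition:
  clockwise couple 105.6 at a = 1.35: M₀a(2L − a)/(2EI) = 1059/EI
Tip deflection under a unit load at B: L³/(3EI) = 177.1/EI.
Compatibility at B: δ_0 − R_B·δ_{BB} = 0, so R_B = 1059/177.1 = 5.975 kN.

R_B = 5.975 kN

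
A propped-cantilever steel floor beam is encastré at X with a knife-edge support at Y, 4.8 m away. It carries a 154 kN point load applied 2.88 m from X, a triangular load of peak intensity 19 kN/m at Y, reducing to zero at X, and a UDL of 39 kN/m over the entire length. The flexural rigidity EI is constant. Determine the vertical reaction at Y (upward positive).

R_Y = 161.8 kN

Choose R_Y as the redundant. The primary structure is the cantilever fixed at X.
Free-end deflection of the primary structure under the applied loading (downward +):
  point load 154 at a = 2.88: Pa²(3L − a)/(6EI) = 2452/EI
  triangular load, peak 19 at the free end: 11w₀L⁴/(120EI) = 924.5/EI
  UDL 39: wL⁴/(8EI) = 2588/EI
  δ_0 = 5965/EI
Flexibility coefficient — unit upward force at Y: δ_{YY} = L³/(3EI) = 36.86/EI.
Compatibility at Y: δ_0 − R_Y·δ_{YY} = 0, so R_Y = 5965/36.86 = 161.8 kN.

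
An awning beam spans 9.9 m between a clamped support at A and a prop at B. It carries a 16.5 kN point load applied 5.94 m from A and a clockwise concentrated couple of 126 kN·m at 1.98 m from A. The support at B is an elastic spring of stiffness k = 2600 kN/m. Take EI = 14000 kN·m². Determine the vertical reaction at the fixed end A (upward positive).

Remove the prop at B; the released (primary) structure is a cantilever built in at A.
Deflection at B on the released cantilever, summing each load's contribution:
  point load 16.5 at a = 5.94: Pa²(3L − a)/(6EI) = 2305/EI
  clockwise couple 126 at a = 1.98: M₀a(2L − a)/(2EI) = 2223/EI
  δ_0 = 4528/EI
Tip deflection under a unit load at B: L³/(3EI) = 323.4/EI.
With EI = 14000 kN·m²: δ_0 = 0.32345 m and δ_{BB} = 0.023102 m/kN.
Compatibility — the spring shortens by R_B/k under the reaction it provides: δ_0 − R_B·δ_{BB} = R_B/k. With 1/k = 0.000385 m/kN, R_B = δ_0 / (δ_{BB} + 1/k) = 0.32345 / (0.023102 + 0.000385) = 13.77 kN.
Vertical equilibrium: R_A = ΣP − R_B = 16.5 − 13.77 = 2.729 kN.

R_A = 2.729 kN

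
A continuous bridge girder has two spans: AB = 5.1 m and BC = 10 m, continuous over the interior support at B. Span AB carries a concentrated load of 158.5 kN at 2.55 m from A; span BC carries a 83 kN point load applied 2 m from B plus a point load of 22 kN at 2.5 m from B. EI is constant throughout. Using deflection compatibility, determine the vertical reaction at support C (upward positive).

R_C = 6.675 kN

Release continuity at B by inserting a hinge; the redundant is the internal moment M_B. The primary structure is two simply-supported spans AB and BC.
Rotations at B on the released spans (each span's end-slope, ×1/EI):
  span AB: point load 158.5 at a = 2.55: Pab(L + a)/(6LEI) = 257.7/EI
  span BC: point load 83 at a = 2: Pab(L + b)/(6LEI) = 398.4/EI
  span BC: point load 22 at a = 2.5: Pab(L + b)/(6LEI) = 120.3/EI
  relative rotation θ_0 = (257.7 + 518.7)/EI = 776.4/EI
A unit hogging moment at B produces rotation L₁/(3EI) + L₂/(3EI) = 5.033/EI.
Compatibility: M_B·(L₁+L₂)/(3EI) = θ_0, giving M_B = 154.2 kN·m (hogging).
Span BC, ΣM about C: R_B^{BC}·10 = 829 + 154.2, so R_B^{BC} = 98.32 kN and R_C = 105 − 98.32 = 6.675 kN.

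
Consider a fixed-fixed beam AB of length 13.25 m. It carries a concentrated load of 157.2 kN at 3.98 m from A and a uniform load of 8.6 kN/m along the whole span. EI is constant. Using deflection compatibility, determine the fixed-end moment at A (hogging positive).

M_A = 432.1 kN·m

Release both end moments; the primary structure is a simply-supported span AB with redundants M_A and M_B.
Simple-span end rotations at A and B under the given loads:
  at A: point load 157.2 at a = 3.98: Pab(L + b)/(6LEI) = 1643/EI
  at B: point load 157.2 at a = 3.98: Pab(L + a)/(6LEI) = 1257/EI
  at A: UDL 8.6: wL³/(24EI) = 833.6/EI
  at B: UDL 8.6: wL³/(24EI) = 833.6/EI
  θ_A0 = 2476/EI,  θ_B0 = 2091/EI
Flexibility coefficients: a unit moment at one end gives L/(3EI) there and L/(6EI) at the far end, so f₁₁ = f₂₂ = 4.417/EI and f₁₂ = f₂₁ = 2.208/EI.
Compatibility — zero rotation at each built-in end:
  4.417 M_A + 2.208 M_B = 2476
  2.208 M_A + 4.417 M_B = 2091
Solving the pair gives M_A = 432.1 kN·m and M_B = 257.3 kN·m (hogging).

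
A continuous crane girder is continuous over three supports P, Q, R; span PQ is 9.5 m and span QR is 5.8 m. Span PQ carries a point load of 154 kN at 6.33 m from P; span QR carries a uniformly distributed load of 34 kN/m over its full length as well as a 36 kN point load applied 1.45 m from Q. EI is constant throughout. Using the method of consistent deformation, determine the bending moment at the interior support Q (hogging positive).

M_Q = 235.5 kN·m

Insert a hinge at Q; M_Q is the redundant, and each span becomes simply supported.
Discontinuity in slope at Q on the released structure — sum the simple-span end rotations:
  span PQ: point load 154 at a = 6.33: Pab(L + a)/(6LEI) = 858.2/EI
  span QR: UDL 34: wL³/(24EI) = 276.4/EI
  span QR: point load 36 at a = 1.45: Pab(L + b)/(6LEI) = 66.23/EI
  relative rotation θ_0 = (858.2 + 342.6)/EI = 1201/EI
A unit hogging moment at Q produces rotation L₁/(3EI) + L₂/(3EI) = 5.1/EI.
Compatibility: M_Q·(L₁+L₂)/(3EI) = θ_0, giving M_Q = 235.5 kN·m (hogging).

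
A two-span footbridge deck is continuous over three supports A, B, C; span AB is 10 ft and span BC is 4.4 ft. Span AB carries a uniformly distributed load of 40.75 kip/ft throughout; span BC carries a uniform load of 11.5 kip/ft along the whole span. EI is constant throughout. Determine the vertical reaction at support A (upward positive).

Insert a hinge at B; M_B is the redundant, and each span becomes simply supported.
Rotations at B on the released spans (each span's end-slope, ×1/EI):
  span AB: UDL 40.75: wL³/(24EI) = 1698/EI
  span BC: UDL 11.5: wL³/(24EI) = 40.82/EI
  relative rotation θ_0 = (1698 + 40.82)/EI = 1739/EI
A unit hogging moment at B produces rotation L₁/(3EI) + L₂/(3EI) = 4.8/EI.
Slope continuity at B: θ_0 = M_B·4.8/EI, so M_B = 1739/4.8 = 362.2 kip·ft (hogging).
Span AB, ΣM about A with M_B applied at B: R_B^{AB}·10 = 2038 + 362.2, so R_B^{AB} = 240 kip and R_A = 407.5 − 240 = 167.5 kip.

R_A = 167.5 kip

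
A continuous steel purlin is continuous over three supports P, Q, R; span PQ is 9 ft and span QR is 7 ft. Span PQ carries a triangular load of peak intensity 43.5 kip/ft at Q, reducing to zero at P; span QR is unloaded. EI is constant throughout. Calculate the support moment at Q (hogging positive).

Insert a hinge at Q; M_Q is the redundant, and each span becomes simply supported.
End slopes at the hinge Q, treating each span as simply supported:
  span PQ: triangular load, peak 43.5: w₀L³/(45EI) = 704.7/EI
  relative rotation θ_0 = (704.7 + 0)/EI = 704.7/EI
A unit hogging moment at Q produces rotation L₁/(3EI) + L₂/(3EI) = 5.333/EI.
Slope continuity at Q: θ_0 = M_Q·5.333/EI, so M_Q = 704.7/5.333 = 132.1 kip·ft (hogging).

M_Q = 132.1 kip·ft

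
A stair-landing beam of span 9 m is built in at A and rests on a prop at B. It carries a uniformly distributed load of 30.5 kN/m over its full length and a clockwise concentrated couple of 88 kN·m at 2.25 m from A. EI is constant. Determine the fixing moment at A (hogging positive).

M_A = 339.1 kN·m

Take the reaction at B as the redundant and release it; the primary structure is a cantilever fixed at A.
Deflection at B on the released cantilever, summing each load's contribution:
  UDL 30.5: wL⁴/(8EI) = 25014/EI
  clockwise couple 88 at a = 2.25: M₀a(2L − a)/(2EI) = 1559/EI
  δ_0 = 26573/EI
Flexibility coefficient — unit upward force at B: δ_{BB} = L³/(3EI) = 243/EI.
The prop prevents deflection at B: R_B = δ_0/δ_{BB} = 26573/243 = 109.4 kN.
Moment equilibrium about A: M_A = Σ(load moments about A) − R_B·L = 1323 − 109.4×9 = 339.1 kN·m.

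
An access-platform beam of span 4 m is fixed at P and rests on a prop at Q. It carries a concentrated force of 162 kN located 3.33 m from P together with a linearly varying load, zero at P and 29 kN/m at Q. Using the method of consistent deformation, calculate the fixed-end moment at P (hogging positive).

Choose R_Q as the redundant. The primary structure is the cantilever fixed at P.
Downward deflection at the released point Q due to the loads:
  point load 162 at a = 3.33: Pa²(3L − a)/(6EI) = 2596/EI
  triangular load, peak 29 at the free end: 11w₀L⁴/(120EI) = 680.5/EI
  δ_0 = 3276/EI
Flexibility coefficient — unit upward force at Q: δ_{QQ} = L³/(3EI) = 21.33/EI.
The prop prevents deflection at Q: R_Q = δ_0/δ_{QQ} = 3276/21.33 = 153.6 kN.
Moment equilibrium about P: M_P = Σ(load moments about P) − R_Q·L = 694.1 − 153.6×4 = 79.81 kN·m.

M_P = 79.81 kN·m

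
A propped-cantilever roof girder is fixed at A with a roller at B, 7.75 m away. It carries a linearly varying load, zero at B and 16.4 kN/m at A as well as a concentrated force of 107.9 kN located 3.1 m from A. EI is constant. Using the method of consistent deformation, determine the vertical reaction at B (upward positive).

R_B = 35.15 kN

Release the roller at B. Primary structure: cantilever fixed at A.
Free-end deflection of the primary structure under the applied loading (downward +):
  triangular load, peak 16.4 at the fixed end: w₀L⁴/(30EI) = 1972/EI
  point load 107.9 at a = 3.1: Pa²(3L − a)/(6EI) = 3482/EI
  δ_0 = 5454/EI
Tip deflection under a unit load at B: L³/(3EI) = 155.2/EI.
Compatibility at B: δ_0 − R_B·δ_{BB} = 0, so R_B = 5454/155.2 = 35.15 kN.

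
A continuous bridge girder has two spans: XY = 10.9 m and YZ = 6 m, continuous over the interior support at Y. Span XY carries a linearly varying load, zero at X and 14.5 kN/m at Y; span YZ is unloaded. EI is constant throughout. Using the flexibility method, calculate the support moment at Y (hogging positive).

M_Y = 74.07 kN·m

Take M_Y as the redundant. Released structure: two simple spans XY and YZ with a hinge at Y.
Rotations at Y on the released spans (each span's end-slope, ×1/EI):
  span XY: triangular load, peak 14.5: w₀L³/(45EI) = 417.3/EI
  relative rotation θ_0 = (417.3 + 0)/EI = 417.3/EI
A unit hogging moment at Y produces rotation L₁/(3EI) + L₂/(3EI) = 5.633/EI.
Slope continuity at Y: θ_0 = M_Y·5.633/EI, so M_Y = 417.3/5.633 = 74.07 kN·m (hogging).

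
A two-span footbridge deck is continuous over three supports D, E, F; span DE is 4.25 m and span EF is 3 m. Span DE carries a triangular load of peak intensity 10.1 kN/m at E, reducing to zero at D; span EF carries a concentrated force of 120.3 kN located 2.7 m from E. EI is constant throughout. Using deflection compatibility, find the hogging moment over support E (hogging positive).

M_E = 14.52 kN·m

Release continuity at E by inserting a hinge; the redundant is the internal moment M_E. The primary structure is two simply-supported spans DE and EF.
Rotations at E on the released spans (each span's end-slope, ×1/EI):
  span DE: triangular load, peak 10.1: w₀L³/(45EI) = 17.23/EI
  span EF: point load 120.3 at a = 2.7: Pab(L + b)/(6LEI) = 17.86/EI
  relative rotation θ_0 = (17.23 + 17.86)/EI = 35.09/EI
A unit hogging moment at E produces rotation L₁/(3EI) + L₂/(3EI) = 2.417/EI.
Slope continuity at E: θ_0 = M_E·2.417/EI, so M_E = 35.09/2.417 = 14.52 kN·m (hogging).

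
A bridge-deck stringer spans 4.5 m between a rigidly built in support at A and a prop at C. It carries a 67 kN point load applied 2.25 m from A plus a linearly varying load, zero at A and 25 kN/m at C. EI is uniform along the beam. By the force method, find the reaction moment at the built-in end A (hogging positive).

Choose R_C as the redundant. The primary structure is the cantilever fixed at A.
Free-end deflection of the primary structure under the applied loading (downward +):
  point load 67 at a = 2.25: Pa²(3L − a)/(6EI) = 636/EI
  triangular load, peak 25 at the free end: 11w₀L⁴/(120EI) = 939.7/EI
  δ_0 = 1576/EI
Tip deflection under a unit load at C: L³/(3EI) = 30.38/EI.
The prop prevents deflection at C: R_C = δ_0/δ_{CC} = 1576/30.38 = 51.88 kN.
Moment equilibrium about A: M_A = Σ(load moments about A) − R_C·L = 319.5 − 51.88×4.5 = 86.06 kN·m.

M_A = 86.06 kN·m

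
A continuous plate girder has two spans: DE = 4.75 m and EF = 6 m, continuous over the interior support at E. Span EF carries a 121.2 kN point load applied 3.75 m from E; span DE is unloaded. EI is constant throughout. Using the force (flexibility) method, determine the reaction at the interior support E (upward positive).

R_E = 70.12 kN

Release continuity at E by inserting a hinge; the redundant is the internal moment M_E. The primary structure is two simply-supported spans DE and EF.
End slopes at the hinge E, treating each span as simply supported:
  span EF: point load 121.2 at a = 3.75: Pab(L + b)/(6LEI) = 234.4/EI
  relative rotation θ_0 = (0 + 234.4)/EI = 234.4/EI
A unit hogging moment at E produces rotation L₁/(3EI) + L₂/(3EI) = 3.583/EI.
Slope continuity at E: θ_0 = M_E·3.583/EI, so M_E = 234.4/3.583 = 65.4 kN·m (hogging).
Span DE, ΣM about D with M_E applied at E: R_E^{DE}·4.75 = 0 + 65.4, so R_E^{DE} = 13.77 kN and R_D = 0 − 13.77 = -13.77 kN.
Span EF, ΣM about F: R_E^{EF}·6 = 272.7 + 65.4, so R_E^{EF} = 56.35 kN and R_F = 121.2 − 56.35 = 64.85 kN.
R_E = 13.77 + 56.35 = 70.12 kN.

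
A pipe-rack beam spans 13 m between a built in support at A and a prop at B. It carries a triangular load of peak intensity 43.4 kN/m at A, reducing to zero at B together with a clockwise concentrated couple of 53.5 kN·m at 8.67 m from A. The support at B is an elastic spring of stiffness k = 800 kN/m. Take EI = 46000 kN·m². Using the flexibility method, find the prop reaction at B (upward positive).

R_B = 57.4 kN

Remove the prop at B; the released (primary) structure is a cantilever built in at A.
Primary-structure tip deflection at B by superposition:
  triangular load, peak 43.4 at the fixed end: w₀L⁴/(30EI) = 41318/EI
  clockwise couple 53.5 at a = 8.67: M₀a(2L − a)/(2EI) = 4019/EI
  δ_0 = 45337/EI
Flexibility coefficient — unit upward force at B: δ_{BB} = L³/(3EI) = 732.3/EI.
With EI = 46000 kN·m²: δ_0 = 0.9856 m and δ_{BB} = 0.01592 m/kN.
Compatibility — the spring shortens by R_B/k under the reaction it provides: δ_0 − R_B·δ_{BB} = R_B/k. With 1/k = 0.00125 m/kN, R_B = δ_0 / (δ_{BB} + 1/k) = 0.9856 / (0.01592 + 0.00125) = 57.4 kN.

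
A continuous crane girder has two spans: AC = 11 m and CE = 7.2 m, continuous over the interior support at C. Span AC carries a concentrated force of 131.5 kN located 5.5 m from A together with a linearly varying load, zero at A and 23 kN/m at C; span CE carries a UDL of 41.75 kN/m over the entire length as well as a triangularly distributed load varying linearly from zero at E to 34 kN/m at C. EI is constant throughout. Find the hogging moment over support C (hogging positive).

M_C = 429.6 kN·m

Release continuity at C by inserting a hinge; the redundant is the internal moment M_C. The primary structure is two simply-supported spans AC and CE.
End slopes at the hinge C, treating each span as simply supported:
  span AC: point load 131.5 at a = 5.5: Pab(L + a)/(6LEI) = 994.5/EI
  span AC: triangular load, peak 23: w₀L³/(45EI) = 680.3/EI
  span CE: UDL 41.75: wL³/(24EI) = 649.3/EI
  span CE: triangular load, peak 34: w₀L³/(45EI) = 282/EI
  relative rotation θ_0 = (1675 + 931.3)/EI = 2606/EI
A unit hogging moment at C produces rotation L₁/(3EI) + L₂/(3EI) = 6.067/EI.
Slope continuity at C: θ_0 = M_C·6.067/EI, so M_C = 2606/6.067 = 429.6 kN·m (hogging).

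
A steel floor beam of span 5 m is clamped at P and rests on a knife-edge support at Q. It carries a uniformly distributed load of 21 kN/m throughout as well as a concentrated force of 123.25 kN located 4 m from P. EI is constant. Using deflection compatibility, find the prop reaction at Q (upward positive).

Release the roller at Q. Primary structure: cantilever fixed at P.
Downward deflection at the released point Q due to the loads:
  UDL 21: wL⁴/(8EI) = 1641/EI
  point load 123.25 at a = 4: Pa²(3L − a)/(6EI) = 3615/EI
  δ_0 = 5256/EI
Tip deflection under a unit load at Q: L³/(3EI) = 41.67/EI.
The prop prevents deflection at Q: R_Q = δ_0/δ_{QQ} = 5256/41.67 = 126.1 kN.

R_Q = 126.1 kN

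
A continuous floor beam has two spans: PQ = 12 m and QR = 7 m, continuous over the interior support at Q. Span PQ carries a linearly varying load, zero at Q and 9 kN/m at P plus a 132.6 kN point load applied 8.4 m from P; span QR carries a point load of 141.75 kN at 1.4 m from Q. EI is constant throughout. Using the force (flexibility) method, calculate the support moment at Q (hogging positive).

Take M_Q as the redundant. Released structure: two simple spans PQ and QR with a hinge at Q.
Discontinuity in slope at Q on the released structure — sum the simple-span end rotations:
  span PQ: triangular load, peak 9: 7w₀L³/(360EI) = 302.4/EI
  span PQ: point load 132.6 at a = 8.4: Pab(L + a)/(6LEI) = 1136/EI
  span QR: point load 141.75 at a = 1.4: Pab(L + b)/(6LEI) = 333.4/EI
  relative rotation θ_0 = (1439 + 333.4)/EI = 1772/EI
A unit hogging moment at Q produces rotation L₁/(3EI) + L₂/(3EI) = 6.333/EI.
Slope continuity at Q: θ_0 = M_Q·6.333/EI, so M_Q = 1772/6.333 = 279.8 kN·m (hogging).

M_Q = 279.8 kN·m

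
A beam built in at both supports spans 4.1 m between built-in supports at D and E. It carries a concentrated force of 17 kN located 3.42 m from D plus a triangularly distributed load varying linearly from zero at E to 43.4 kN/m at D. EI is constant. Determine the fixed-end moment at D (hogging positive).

Release both end moments; the primary structure is a simply-supported span DE with redundants M_D and M_E.
Simple-span end rotations at D and E under the given loads:
  at D: point load 17 at a = 3.42: Pab(L + b)/(6LEI) = 7.682/EI
  at E: point load 17 at a = 3.42: Pab(L + a)/(6LEI) = 12.09/EI
  at D: triangular load, peak 43.4: w₀L³/(45EI) = 66.47/EI
  at E: triangular load, peak 43.4: 7w₀L³/(360EI) = 58.16/EI
  θ_D0 = 74.15/EI,  θ_E0 = 70.25/EI
Flexibility coefficients: a unit moment at one end gives L/(3EI) there and L/(6EI) at the far end, so f₁₁ = f₂₂ = 1.367/EI and f₁₂ = f₂₁ = 0.6833/EI.
Compatibility — zero rotation at each built-in end:
  1.367 M_D + 0.6833 M_E = 74.15
  0.6833 M_D + 1.367 M_E = 70.25
Solving the pair gives M_D = 38.08 kN·m and M_E = 32.36 kN·m (hogging).

M_D = 38.08 kN·m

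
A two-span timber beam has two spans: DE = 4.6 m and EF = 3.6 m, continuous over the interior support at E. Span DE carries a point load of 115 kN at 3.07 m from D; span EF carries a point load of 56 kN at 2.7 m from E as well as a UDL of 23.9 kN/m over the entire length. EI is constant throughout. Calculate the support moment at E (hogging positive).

M_E = 82.29 kN·m

Insert a hinge at E; M_E is the redundant, and each span becomes simply supported.
Rotations at E on the released spans (each span's end-slope, ×1/EI):
  span DE: point load 115 at a = 3.07: Pab(L + a)/(6LEI) = 150.1/EI
  span EF: point load 56 at a = 2.7: Pab(L + b)/(6LEI) = 28.35/EI
  span EF: UDL 23.9: wL³/(24EI) = 46.46/EI
  relative rotation θ_0 = (150.1 + 74.81)/EI = 224.9/EI
A unit hogging moment at E produces rotation L₁/(3EI) + L₂/(3EI) = 2.733/EI.
Slope continuity at E: θ_0 = M_E·2.733/EI, so M_E = 224.9/2.733 = 82.29 kN·m (hogging).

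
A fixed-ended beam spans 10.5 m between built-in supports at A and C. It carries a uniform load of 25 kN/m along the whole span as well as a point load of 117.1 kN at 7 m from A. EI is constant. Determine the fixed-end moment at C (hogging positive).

Release both end moments; the primary structure is a simply-supported span AC with redundants M_A and M_C.
End rotations of the released simple span under the applied load (×1/EI):
  at A: UDL 25: wL³/(24EI) = 1206/EI
  at C: UDL 25: wL³/(24EI) = 1206/EI
  at A: point load 117.1 at a = 7: Pab(L + b)/(6LEI) = 637.5/EI
  at C: point load 117.1 at a = 7: Pab(L + a)/(6LEI) = 796.9/EI
  θ_A0 = 1843/EI,  θ_C0 = 2003/EI
Flexibility coefficients: a unit moment at one end gives L/(3EI) there and L/(6EI) at the far end, so f₁₁ = f₂₂ = 3.5/EI and f₁₂ = f₂₁ = 1.75/EI.
Compatibility — zero rotation at each built-in end:
  3.5 M_A + 1.75 M_C = 1843
  1.75 M_A + 3.5 M_C = 2003
Solving the pair gives M_A = 320.8 kN·m and M_C = 411.8 kN·m (hogging).

M_C = 411.8 kN·m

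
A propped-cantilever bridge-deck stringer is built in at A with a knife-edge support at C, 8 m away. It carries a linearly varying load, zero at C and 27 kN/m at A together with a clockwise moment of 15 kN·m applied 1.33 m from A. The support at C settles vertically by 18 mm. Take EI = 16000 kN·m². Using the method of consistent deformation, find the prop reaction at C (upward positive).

R_C = 20.77 kN

Take the reaction at C as the redundant and release it; the primary structure is a cantilever fixed at A.
Downward deflection at the released point C due to the loads:
  triangular load, peak 27 at the fixed end: w₀L⁴/(30EI) = 3686/EI
  clockwise couple 15 at a = 1.33: M₀a(2L − a)/(2EI) = 146.3/EI
  δ_0 = 3833/EI
Flexibility coefficient — unit upward force at C: δ_{CC} = L³/(3EI) = 170.7/EI.
With EI = 16000 kN·m²: δ_0 = 0.23955 m and δ_{CC} = 0.010667 m/kN.
Compatibility — the beam at C must follow the support down by 0.018 m: δ_0 − R_C·δ_{CC} = 0.018, so R_C = (0.23955 − 0.018)/0.010667 = 20.77 kN.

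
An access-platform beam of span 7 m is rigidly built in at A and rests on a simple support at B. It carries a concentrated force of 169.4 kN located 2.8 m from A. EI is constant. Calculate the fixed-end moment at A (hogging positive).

Release the roller at B. Primary structure: cantilever fixed at A.
Downward deflection at the released point B due to the loads:
  point load 169.4 at a = 2.8: Pa²(3L − a)/(6EI) = 4029/EI
Tip deflection under a unit load at B: L³/(3EI) = 114.3/EI.
Compatibility at B: δ_0 − R_B·δ_{BB} = 0, so R_B = 4029/114.3 = 35.24 kN.
Moment equilibrium about A: M_A = Σ(load moments about A) − R_B·L = 474.3 − 35.24×7 = 227.7 kN·m.

M_A = 227.7 kN·m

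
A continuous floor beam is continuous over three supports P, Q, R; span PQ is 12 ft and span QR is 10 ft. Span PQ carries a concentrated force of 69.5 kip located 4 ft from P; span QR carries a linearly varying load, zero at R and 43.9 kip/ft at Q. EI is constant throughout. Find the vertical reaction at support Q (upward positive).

Take M_Q as the redundant. Released structure: two simple spans PQ and QR with a hinge at Q.
End slopes at the hinge Q, treating each span as simply supported:
  span PQ: point load 69.5 at a = 4: Pab(L + a)/(6LEI) = 494.2/EI
  span QR: triangular load, peak 43.9: w₀L³/(45EI) = 975.6/EI
  relative rotation θ_0 = (494.2 + 975.6)/EI = 1470/EI
A unit hogging moment at Q produces rotation L₁/(3EI) + L₂/(3EI) = 7.333/EI.
Compatibility: M_Q·(L₁+L₂)/(3EI) = θ_0, giving M_Q = 200.4 kip·ft (hogging).
Span PQ, ΣM about P with M_Q applied at Q: R_Q^{PQ}·12 = 278 + 200.4, so R_Q^{PQ} = 39.87 kip and R_P = 69.5 − 39.87 = 29.63 kip.
Span QR, ΣM about R: R_Q^{QR}·10 = 1463 + 200.4, so R_Q^{QR} = 166.4 kip and R_R = 219.5 − 166.4 = 53.12 kip.
R_Q = 39.87 + 166.4 = 206.2 kip.

R_Q = 206.2 kip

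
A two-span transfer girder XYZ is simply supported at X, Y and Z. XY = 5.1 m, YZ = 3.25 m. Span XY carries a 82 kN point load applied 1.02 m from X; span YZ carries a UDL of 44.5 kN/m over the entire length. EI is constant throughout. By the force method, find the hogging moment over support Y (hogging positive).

M_Y = 47.39 kN·m

Take M_Y as the redundant. Released structure: two simple spans XY and YZ with a hinge at Y.
Discontinuity in slope at Y on the released structure — sum the simple-span end rotations:
  span XY: point load 82 at a = 1.02: Pab(L + a)/(6LEI) = 68.25/EI
  span YZ: UDL 44.5: wL³/(24EI) = 63.65/EI
  relative rotation θ_0 = (68.25 + 63.65)/EI = 131.9/EI
A unit hogging moment at Y produces rotation L₁/(3EI) + L₂/(3EI) = 2.783/EI.
Compatibility: M_Y·(L₁+L₂)/(3EI) = θ_0, giving M_Y = 47.39 kN·m (hogging).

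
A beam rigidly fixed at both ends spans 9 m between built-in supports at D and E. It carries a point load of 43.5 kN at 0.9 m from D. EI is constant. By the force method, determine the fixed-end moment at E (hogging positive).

M_E = 3.523 kN·m

Release both end moments; the primary structure is a simply-supported span DE with redundants M_D and M_E.
On the primary (simply-supported) span, the end slopes from the loading are:
  at D: point load 43.5 at a = 0.9: Pab(L + b)/(6LEI) = 100.4/EI
  at E: point load 43.5 at a = 0.9: Pab(L + a)/(6LEI) = 58.14/EI
  θ_D0 = 100.4/EI,  θ_E0 = 58.14/EI
Flexibility coefficients: a unit moment at one end gives L/(3EI) there and L/(6EI) at the far end, so f₁₁ = f₂₂ = 3/EI and f₁₂ = f₂₁ = 1.5/EI.
Compatibility — zero rotation at each built-in end:
  3 M_D + 1.5 M_E = 100.4
  1.5 M_D + 3 M_E = 58.14
Solving the pair gives M_D = 31.71 kN·m and M_E = 3.523 kN·m (hogging).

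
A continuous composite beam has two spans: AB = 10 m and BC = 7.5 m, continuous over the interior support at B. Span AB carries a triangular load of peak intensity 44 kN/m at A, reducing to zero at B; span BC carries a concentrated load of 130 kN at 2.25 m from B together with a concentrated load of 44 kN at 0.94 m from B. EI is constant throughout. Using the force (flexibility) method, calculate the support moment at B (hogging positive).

Insert a hinge at B; M_B is the redundant, and each span becomes simply supported.
Rotations at B on the released spans (each span's end-slope, ×1/EI):
  span AB: triangular load, peak 44: 7w₀L³/(360EI) = 855.6/EI
  span BC: point load 130 at a = 2.25: Pab(L + b)/(6LEI) = 435.1/EI
  span BC: point load 44 at a = 0.94: Pab(L + b)/(6LEI) = 84.77/EI
  relative rotation θ_0 = (855.6 + 519.9)/EI = 1375/EI
A unit hogging moment at B produces rotation L₁/(3EI) + L₂/(3EI) = 5.833/EI.
Compatibility: M_B·(L₁+L₂)/(3EI) = θ_0, giving M_B = 235.8 kN·m (hogging).

M_B = 235.8 kN·m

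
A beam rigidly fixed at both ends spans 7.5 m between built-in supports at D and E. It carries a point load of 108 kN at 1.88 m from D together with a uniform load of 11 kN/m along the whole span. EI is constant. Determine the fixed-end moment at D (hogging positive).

Release both end moments; the primary structure is a simply-supported span DE with redundants M_D and M_E.
Simple-span end rotations at D and E under the given loads:
  at D: point load 108 at a = 1.88: Pab(L + b)/(6LEI) = 332.7/EI
  at E: point load 108 at a = 1.88: Pab(L + a)/(6LEI) = 237.9/EI
  at D: UDL 11: wL³/(24EI) = 193.4/EI
  at E: UDL 11: wL³/(24EI) = 193.4/EI
  θ_D0 = 526/EI,  θ_E0 = 431.2/EI
Flexibility coefficients: a unit moment at one end gives L/(3EI) there and L/(6EI) at the far end, so f₁₁ = f₂₂ = 2.5/EI and f₁₂ = f₂₁ = 1.25/EI.
Compatibility — zero rotation at each built-in end:
  2.5 M_D + 1.25 M_E = 526
  1.25 M_D + 2.5 M_E = 431.2
Solving the pair gives M_D = 165.6 kN·m and M_E = 89.7 kN·m (hogging).

M_D = 165.6 kN·m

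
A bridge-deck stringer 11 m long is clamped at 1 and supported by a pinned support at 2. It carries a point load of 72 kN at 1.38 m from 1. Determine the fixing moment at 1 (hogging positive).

M_1 = 81.44 kN·m

Release the roller at 2. Primary structure: cantilever fixed at 1.
Downward deflection at the released point 2 due to the loads:
  point load 72 at a = 1.38: Pa²(3L − a)/(6EI) = 722.6/EI
Flexibility coefficient — unit upward force at 2: δ_{22} = L³/(3EI) = 443.7/EI.
Compatibility at 2: δ_0 − R_2·δ_{22} = 0, so R_2 = 722.6/443.7 = 1.629 kN.
Moment equilibrium about 1: M_1 = Σ(load moments about 1) − R_2·L = 99.36 − 1.629×11 = 81.44 kN·m.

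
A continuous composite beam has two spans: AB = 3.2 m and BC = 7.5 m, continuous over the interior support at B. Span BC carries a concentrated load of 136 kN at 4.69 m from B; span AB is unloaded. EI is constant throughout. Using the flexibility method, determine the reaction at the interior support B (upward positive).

R_B = 102.3 kN

Insert a hinge at B; M_B is the redundant, and each span becomes simply supported.
Rotations at B on the released spans (each span's end-slope, ×1/EI):
  span BC: point load 136 at a = 4.69: Pab(L + b)/(6LEI) = 410.6/EI
  relative rotation θ_0 = (0 + 410.6)/EI = 410.6/EI
A unit hogging moment at B produces rotation L₁/(3EI) + L₂/(3EI) = 3.567/EI.
Slope continuity at B: θ_0 = M_B·3.567/EI, so M_B = 410.6/3.567 = 115.1 kN·m (hogging).
Span AB, ΣM about A with M_B applied at B: R_B^{AB}·3.2 = 0 + 115.1, so R_B^{AB} = 35.98 kN and R_A = 0 − 35.98 = -35.98 kN.
Span BC, ΣM about C: R_B^{BC}·7.5 = 382.2 + 115.1, so R_B^{BC} = 66.31 kN and R_C = 136 − 66.31 = 69.69 kN.
R_B = 35.98 + 66.31 = 102.3 kN.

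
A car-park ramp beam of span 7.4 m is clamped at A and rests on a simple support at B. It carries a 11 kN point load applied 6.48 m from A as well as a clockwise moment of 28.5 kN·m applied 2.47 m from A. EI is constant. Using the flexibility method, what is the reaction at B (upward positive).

Take the reaction at B as the redundant and release it; the primary structure is a cantilever fixed at A.
Deflection at B on the released cantilever, summing each load's contribution:
  point load 11 at a = 6.48: Pa²(3L − a)/(6EI) = 1210/EI
  clockwise couple 28.5 at a = 2.47: M₀a(2L − a)/(2EI) = 434/EI
  δ_0 = 1644/EI
Flexibility coefficient — unit upward force at B: δ_{BB} = L³/(3EI) = 135.1/EI.
The prop prevents deflection at B: R_B = δ_0/δ_{BB} = 1644/135.1 = 12.17 kN.

R_B = 12.17 kN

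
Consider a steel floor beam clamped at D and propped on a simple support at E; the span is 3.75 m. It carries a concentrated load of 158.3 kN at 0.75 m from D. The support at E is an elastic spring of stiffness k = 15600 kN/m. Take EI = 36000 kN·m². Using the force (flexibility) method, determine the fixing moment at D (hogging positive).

Release the roller at E. Primary structure: cantilever fixed at D.
Primary-structure tip deflection at E by superposition:
  point load 158.3 at a = 0.75: Pa²(3L − a)/(6EI) = 155.8/EI
Flexibility coefficient — unit upward force at E: δ_{EE} = L³/(3EI) = 17.58/EI.
With EI = 36000 kN·m²: δ_0 = 0.004329 m and δ_{EE} = 0.000488 m/kN.
Compatibility — the spring shortens by R_E/k under the reaction it provides: δ_0 − R_E·δ_{EE} = R_E/k. With 1/k = 0.000064 m/kN, R_E = δ_0 / (δ_{EE} + 1/k) = 0.004329 / (0.000488 + 0.000064) = 7.836 kN.
Moment equilibrium about D: M_D = Σ(load moments about D) − R_E·L = 118.7 − 7.836×3.75 = 89.34 kN·m.

M_D = 89.34 kN·m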